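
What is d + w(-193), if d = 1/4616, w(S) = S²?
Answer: 171941385/4616 ≈ 37249.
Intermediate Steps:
d = 1/4616 ≈ 0.00021664
d + w(-193) = 1/4616 + (-193)² = 1/4616 + 37249 = 171941385/4616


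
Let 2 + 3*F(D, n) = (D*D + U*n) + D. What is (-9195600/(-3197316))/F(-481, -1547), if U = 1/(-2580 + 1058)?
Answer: 1166308600/31209166937103 ≈ 3.7371e-5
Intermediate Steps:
U = -1/1522 (U = 1/(-1522) = -1/1522 ≈ -0.00065703)
F(D, n) = -⅔ - n/4566 + D/3 + D²/3 (F(D, n) = -⅔ + ((D*D - n/1522) + D)/3 = -⅔ + ((D² - n/1522) + D)/3 = -⅔ + (D + D² - n/1522)/3 = -⅔ + (-n/4566 + D/3 + D²/3) = -⅔ - n/4566 + D/3 + D²/3)
(-9195600/(-3197316))/F(-481, -1547) = (-9195600/(-3197316))/(-⅔ - 1/4566*(-1547) + (⅓)*(-481) + (⅓)*(-481)²) = (-9195600*(-1/3197316))/(-⅔ + 1547/4566 - 481/3 + (⅓)*231361) = 766300/(266443*(-⅔ + 1547/4566 - 481/3 + 231361/3)) = 766300/(266443*(117132621/1522)) = (766300/266443)*(1522/117132621) = 1166308600/31209166937103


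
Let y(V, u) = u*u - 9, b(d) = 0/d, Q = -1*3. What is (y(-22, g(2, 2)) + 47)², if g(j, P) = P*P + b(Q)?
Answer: 2916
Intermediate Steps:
Q = -3
b(d) = 0
g(j, P) = P² (g(j, P) = P*P + 0 = P² + 0 = P²)
y(V, u) = -9 + u² (y(V, u) = u² - 9 = -9 + u²)
(y(-22, g(2, 2)) + 47)² = ((-9 + (2²)²) + 47)² = ((-9 + 4²) + 47)² = ((-9 + 16) + 47)² = (7 + 47)² = 54² = 2916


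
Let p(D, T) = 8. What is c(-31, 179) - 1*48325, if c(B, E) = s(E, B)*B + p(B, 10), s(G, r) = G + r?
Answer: -52905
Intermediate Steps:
c(B, E) = 8 + B*(B + E) (c(B, E) = (E + B)*B + 8 = (B + E)*B + 8 = B*(B + E) + 8 = 8 + B*(B + E))
c(-31, 179) - 1*48325 = (8 - 31*(-31 + 179)) - 1*48325 = (8 - 31*148) - 48325 = (8 - 4588) - 48325 = -4580 - 48325 = -52905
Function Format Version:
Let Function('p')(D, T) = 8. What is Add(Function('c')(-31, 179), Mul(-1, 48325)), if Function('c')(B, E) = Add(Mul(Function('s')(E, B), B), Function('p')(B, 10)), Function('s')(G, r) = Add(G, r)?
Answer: -52905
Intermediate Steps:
Function('c')(B, E) = Add(8, Mul(B, Add(B, E))) (Function('c')(B, E) = Add(Mul(Add(E, B), B), 8) = Add(Mul(Add(B, E), B), 8) = Add(Mul(B, Add(B, E)), 8) = Add(8, Mul(B, Add(B, E))))
Add(Function('c')(-31, 179), Mul(-1, 48325)) = Add(Add(8, Mul(-31, Add(-31, 179))), Mul(-1, 48325)) = Add(Add(8, Mul(-31, 148)), -48325) = Add(Add(8, -4588), -48325) = Add(-4580, -48325) = -52905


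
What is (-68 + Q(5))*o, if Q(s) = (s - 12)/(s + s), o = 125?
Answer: -17175/2 ≈ -8587.5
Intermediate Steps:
Q(s) = (-12 + s)/(2*s) (Q(s) = (-12 + s)/((2*s)) = (-12 + s)*(1/(2*s)) = (-12 + s)/(2*s))
(-68 + Q(5))*o = (-68 + (½)*(-12 + 5)/5)*125 = (-68 + (½)*(⅕)*(-7))*125 = (-68 - 7/10)*125 = -687/10*125 = -17175/2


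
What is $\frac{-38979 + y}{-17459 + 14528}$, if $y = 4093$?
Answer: $\frac{34886}{2931} \approx 11.902$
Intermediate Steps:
$\frac{-38979 + y}{-17459 + 14528} = \frac{-38979 + 4093}{-17459 + 14528} = - \frac{34886}{-2931} = \left(-34886\right) \left(- \frac{1}{2931}\right) = \frac{34886}{2931}$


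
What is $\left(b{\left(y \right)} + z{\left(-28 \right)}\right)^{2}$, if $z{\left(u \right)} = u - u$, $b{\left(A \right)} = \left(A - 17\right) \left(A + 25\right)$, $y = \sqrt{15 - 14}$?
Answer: $173056$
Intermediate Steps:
$y = 1$ ($y = \sqrt{1} = 1$)
$b{\left(A \right)} = \left(-17 + A\right) \left(25 + A\right)$
$z{\left(u \right)} = 0$
$\left(b{\left(y \right)} + z{\left(-28 \right)}\right)^{2} = \left(\left(-425 + 1^{2} + 8 \cdot 1\right) + 0\right)^{2} = \left(\left(-425 + 1 + 8\right) + 0\right)^{2} = \left(-416 + 0\right)^{2} = \left(-416\right)^{2} = 173056$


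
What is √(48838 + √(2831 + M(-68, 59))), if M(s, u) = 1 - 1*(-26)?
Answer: √(48838 + √2858) ≈ 221.11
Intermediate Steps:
M(s, u) = 27 (M(s, u) = 1 + 26 = 27)
√(48838 + √(2831 + M(-68, 59))) = √(48838 + √(2831 + 27)) = √(48838 + √2858)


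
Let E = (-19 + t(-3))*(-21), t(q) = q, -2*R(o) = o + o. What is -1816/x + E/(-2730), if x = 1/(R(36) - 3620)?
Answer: 431554229/65 ≈ 6.6393e+6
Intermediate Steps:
R(o) = -o (R(o) = -(o + o)/2 = -o)
x = -1/3656 (x = 1/(-1*36 - 3620) = 1/(-36 - 3620) = 1/(-3656) = -1/3656 ≈ -0.00027352)
E = 462 (E = (-19 - 3)*(-21) = -22*(-21) = 462)
-1816/x + E/(-2730) = -1816/(-1/3656) + 462/(-2730) = -1816*(-3656) + 462*(-1/2730) = 6639296 - 11/65 = 431554229/65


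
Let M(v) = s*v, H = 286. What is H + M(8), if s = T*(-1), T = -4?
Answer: 318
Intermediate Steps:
s = 4 (s = -4*(-1) = 4)
M(v) = 4*v
H + M(8) = 286 + 4*8 = 286 + 32 = 318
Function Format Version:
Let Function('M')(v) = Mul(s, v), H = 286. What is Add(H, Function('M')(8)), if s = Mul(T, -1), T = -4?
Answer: 318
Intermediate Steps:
s = 4 (s = Mul(-4, -1) = 4)
Function('M')(v) = Mul(4, v)
Add(H, Function('M')(8)) = Add(286, Mul(4, 8)) = Add(286, 32) = 318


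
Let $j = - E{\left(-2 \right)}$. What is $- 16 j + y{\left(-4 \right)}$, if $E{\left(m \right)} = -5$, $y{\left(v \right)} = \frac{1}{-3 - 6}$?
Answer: $- \frac{721}{9} \approx -80.111$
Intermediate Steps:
$y{\left(v \right)} = - \frac{1}{9}$ ($y{\left(v \right)} = \frac{1}{-9} = - \frac{1}{9}$)
$j = 5$ ($j = \left(-1\right) \left(-5\right) = 5$)
$- 16 j + y{\left(-4 \right)} = \left(-16\right) 5 - \frac{1}{9} = -80 - \frac{1}{9} = - \frac{721}{9}$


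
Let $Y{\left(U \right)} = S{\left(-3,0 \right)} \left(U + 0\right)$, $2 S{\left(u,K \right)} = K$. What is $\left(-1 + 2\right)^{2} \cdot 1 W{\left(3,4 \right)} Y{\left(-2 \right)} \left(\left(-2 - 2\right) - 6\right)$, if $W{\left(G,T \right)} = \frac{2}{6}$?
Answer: $0$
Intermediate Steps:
$S{\left(u,K \right)} = \frac{K}{2}$
$W{\left(G,T \right)} = \frac{1}{3}$ ($W{\left(G,T \right)} = 2 \cdot \frac{1}{6} = \frac{1}{3}$)
$Y{\left(U \right)} = 0$ ($Y{\left(U \right)} = \frac{1}{2} \cdot 0 \left(U + 0\right) = 0 U = 0$)
$\left(-1 + 2\right)^{2} \cdot 1 W{\left(3,4 \right)} Y{\left(-2 \right)} \left(\left(-2 - 2\right) - 6\right) = \left(-1 + 2\right)^{2} \cdot 1 \cdot \frac{1}{3} \cdot 0 \left(\left(-2 - 2\right) - 6\right) = 1^{2} \cdot \frac{1}{3} \cdot 0 \left(-4 - 6\right) = 1 \cdot 0 \left(-10\right) = 1 \cdot 0 = 0$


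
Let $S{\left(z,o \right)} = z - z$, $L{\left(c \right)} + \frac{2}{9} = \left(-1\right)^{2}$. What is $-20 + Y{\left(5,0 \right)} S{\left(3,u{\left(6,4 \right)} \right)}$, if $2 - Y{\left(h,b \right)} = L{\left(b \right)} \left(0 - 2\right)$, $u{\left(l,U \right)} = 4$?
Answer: $-20$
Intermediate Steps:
$L{\left(c \right)} = \frac{7}{9}$ ($L{\left(c \right)} = - \frac{2}{9} + \left(-1\right)^{2} = - \frac{2}{9} + 1 = \frac{7}{9}$)
$S{\left(z,o \right)} = 0$
$Y{\left(h,b \right)} = \frac{32}{9}$ ($Y{\left(h,b \right)} = 2 - \frac{7 \left(0 - 2\right)}{9} = 2 - \frac{7}{9} \left(-2\right) = 2 - - \frac{14}{9} = 2 + \frac{14}{9} = \frac{32}{9}$)
$-20 + Y{\left(5,0 \right)} S{\left(3,u{\left(6,4 \right)} \right)} = -20 + \frac{32}{9} \cdot 0 = -20 + 0 = -20$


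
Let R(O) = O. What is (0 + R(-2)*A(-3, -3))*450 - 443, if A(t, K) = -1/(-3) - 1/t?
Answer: -1043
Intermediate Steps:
A(t, K) = ⅓ - 1/t (A(t, K) = -1*(-⅓) - 1/t = ⅓ - 1/t)
(0 + R(-2)*A(-3, -3))*450 - 443 = (0 - 2*(-3 - 3)/(3*(-3)))*450 - 443 = (0 - 2*(-1)*(-6)/(3*3))*450 - 443 = (0 - 2*⅔)*450 - 443 = (0 - 4/3)*450 - 443 = -4/3*450 - 443 = -600 - 443 = -1043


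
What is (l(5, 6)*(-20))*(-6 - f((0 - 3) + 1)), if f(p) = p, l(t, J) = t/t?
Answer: 80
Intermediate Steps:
l(t, J) = 1
(l(5, 6)*(-20))*(-6 - f((0 - 3) + 1)) = (1*(-20))*(-6 - ((0 - 3) + 1)) = -20*(-6 - (-3 + 1)) = -20*(-6 - 1*(-2)) = -20*(-6 + 2) = -20*(-4) = 80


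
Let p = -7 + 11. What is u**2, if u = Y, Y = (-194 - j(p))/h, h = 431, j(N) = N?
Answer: 39204/185761 ≈ 0.21105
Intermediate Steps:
p = 4
Y = -198/431 (Y = (-194 - 1*4)/431 = (-194 - 4)*(1/431) = -198*1/431 = -198/431 ≈ -0.45940)
u = -198/431 ≈ -0.45940
u**2 = (-198/431)**2 = 39204/185761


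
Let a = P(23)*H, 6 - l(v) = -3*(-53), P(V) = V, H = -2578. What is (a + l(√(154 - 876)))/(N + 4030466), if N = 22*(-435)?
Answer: -59447/4020896 ≈ -0.014785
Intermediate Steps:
l(v) = -153 (l(v) = 6 - (-3)*(-53) = 6 - 1*159 = 6 - 159 = -153)
N = -9570
a = -59294 (a = 23*(-2578) = -59294)
(a + l(√(154 - 876)))/(N + 4030466) = (-59294 - 153)/(-9570 + 4030466) = -59447/4020896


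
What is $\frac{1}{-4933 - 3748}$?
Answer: $- \frac{1}{8681} \approx -0.00011519$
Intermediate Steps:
$\frac{1}{-4933 - 3748} = \frac{1}{-8681} = - \frac{1}{8681}$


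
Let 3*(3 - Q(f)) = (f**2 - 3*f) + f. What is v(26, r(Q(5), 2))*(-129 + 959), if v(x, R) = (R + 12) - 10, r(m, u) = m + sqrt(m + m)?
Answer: 1660*I ≈ 1660.0*I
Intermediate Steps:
Q(f) = 3 - f**2/3 + 2*f/3 (Q(f) = 3 - ((f**2 - 3*f) + f)/3 = 3 - (f**2 - 2*f)/3 = 3 + (-f**2/3 + 2*f/3) = 3 - f**2/3 + 2*f/3)
r(m, u) = m + sqrt(2)*sqrt(m) (r(m, u) = m + sqrt(2*m) = m + sqrt(2)*sqrt(m))
v(x, R) = 2 + R (v(x, R) = (12 + R) - 10 = 2 + R)
v(26, r(Q(5), 2))*(-129 + 959) = (2 + ((3 - 1/3*5**2 + (2/3)*5) + sqrt(2)*sqrt(3 - 1/3*5**2 + (2/3)*5)))*(-129 + 959) = (2 + ((3 - 1/3*25 + 10/3) + sqrt(2)*sqrt(3 - 1/3*25 + 10/3)))*830 = (2 + ((3 - 25/3 + 10/3) + sqrt(2)*sqrt(3 - 25/3 + 10/3)))*830 = (2 + (-2 + sqrt(2)*sqrt(-2)))*830 = (2 + (-2 + sqrt(2)*(I*sqrt(2))))*830 = (2 + (-2 + 2*I))*830 = (2*I)*830 = 1660*I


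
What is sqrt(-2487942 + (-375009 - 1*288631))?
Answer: 7*I*sqrt(64318) ≈ 1775.3*I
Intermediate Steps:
sqrt(-2487942 + (-375009 - 1*288631)) = sqrt(-2487942 + (-375009 - 288631)) = sqrt(-2487942 - 663640) = sqrt(-3151582) = 7*I*sqrt(64318)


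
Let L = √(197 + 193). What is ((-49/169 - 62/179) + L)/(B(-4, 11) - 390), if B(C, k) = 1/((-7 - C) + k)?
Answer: 153992/94352869 - 8*√390/3119 ≈ -0.049021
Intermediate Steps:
L = √390 ≈ 19.748
B(C, k) = 1/(-7 + k - C)
((-49/169 - 62/179) + L)/(B(-4, 11) - 390) = ((-49/169 - 62/179) + √390)/(1/(-7 + 11 - 1*(-4)) - 390) = ((-49*1/169 - 62*1/179) + √390)/(1/(-7 + 11 + 4) - 390) = ((-49/169 - 62/179) + √390)/(1/8 - 390) = (-19249/30251 + √390)/(⅛ - 390) = (-19249/30251 + √390)/(-3119/8) = (-19249/30251 + √390)*(-8/3119) = 153992/94352869 - 8*√390/3119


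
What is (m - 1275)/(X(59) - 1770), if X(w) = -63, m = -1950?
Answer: 1075/611 ≈ 1.7594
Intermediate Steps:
(m - 1275)/(X(59) - 1770) = (-1950 - 1275)/(-63 - 1770) = -3225/(-1833) = -3225*(-1/1833) = 1075/611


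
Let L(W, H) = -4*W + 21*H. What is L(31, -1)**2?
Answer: 21025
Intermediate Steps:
L(31, -1)**2 = (-4*31 + 21*(-1))**2 = (-124 - 21)**2 = (-145)**2 = 21025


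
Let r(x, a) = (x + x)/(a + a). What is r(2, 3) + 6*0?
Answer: ⅔ ≈ 0.66667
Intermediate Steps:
r(x, a) = x/a (r(x, a) = (2*x)/((2*a)) = (2*x)*(1/(2*a)) = x/a)
r(2, 3) + 6*0 = 2/3 + 6*0 = 2*(⅓) + 0 = ⅔ + 0 = ⅔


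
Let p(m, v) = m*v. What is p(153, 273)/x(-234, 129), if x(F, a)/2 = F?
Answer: -357/4 ≈ -89.250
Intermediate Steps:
x(F, a) = 2*F
p(153, 273)/x(-234, 129) = (153*273)/((2*(-234))) = 41769/(-468) = 41769*(-1/468) = -357/4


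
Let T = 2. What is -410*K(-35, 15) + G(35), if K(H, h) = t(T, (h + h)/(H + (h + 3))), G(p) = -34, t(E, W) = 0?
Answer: -34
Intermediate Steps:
K(H, h) = 0
-410*K(-35, 15) + G(35) = -410*0 - 34 = 0 - 34 = -34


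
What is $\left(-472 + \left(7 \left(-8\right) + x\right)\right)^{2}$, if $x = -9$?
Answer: $288369$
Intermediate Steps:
$\left(-472 + \left(7 \left(-8\right) + x\right)\right)^{2} = \left(-472 + \left(7 \left(-8\right) - 9\right)\right)^{2} = \left(-472 - 65\right)^{2} = \left(-537\right)^{2} = 288369$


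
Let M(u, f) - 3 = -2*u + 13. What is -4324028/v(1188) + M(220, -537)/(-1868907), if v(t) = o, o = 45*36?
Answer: -673433792543/252302445 ≈ -2669.2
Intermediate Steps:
M(u, f) = 16 - 2*u (M(u, f) = 3 + (-2*u + 13) = 3 + (13 - 2*u) = 16 - 2*u)
o = 1620
v(t) = 1620
-4324028/v(1188) + M(220, -537)/(-1868907) = -4324028/1620 + (16 - 2*220)/(-1868907) = -4324028*1/1620 + (16 - 440)*(-1/1868907) = -1081007/405 - 424*(-1/1868907) = -1081007/405 + 424/1868907 = -673433792543/252302445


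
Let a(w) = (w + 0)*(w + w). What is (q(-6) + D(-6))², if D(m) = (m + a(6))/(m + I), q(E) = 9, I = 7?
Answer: 5625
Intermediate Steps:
a(w) = 2*w² (a(w) = w*(2*w) = 2*w²)
D(m) = (72 + m)/(7 + m) (D(m) = (m + 2*6²)/(m + 7) = (m + 2*36)/(7 + m) = (m + 72)/(7 + m) = (72 + m)/(7 + m))
(q(-6) + D(-6))² = (9 + (72 - 6)/(7 - 6))² = (9 + 66/1)² = (9 + 1*66)² = (9 + 66)² = 75² = 5625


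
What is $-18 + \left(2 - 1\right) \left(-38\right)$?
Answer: $-56$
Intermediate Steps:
$-18 + \left(2 - 1\right) \left(-38\right) = -18 + 1 \left(-38\right) = -18 - 38 = -56$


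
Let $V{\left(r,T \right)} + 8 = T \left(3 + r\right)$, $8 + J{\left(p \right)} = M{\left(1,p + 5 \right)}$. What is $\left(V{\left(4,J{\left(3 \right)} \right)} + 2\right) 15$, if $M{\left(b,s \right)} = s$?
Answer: $-90$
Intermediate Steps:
$J{\left(p \right)} = -3 + p$ ($J{\left(p \right)} = -8 + \left(p + 5\right) = -8 + \left(5 + p\right) = -3 + p$)
$V{\left(r,T \right)} = -8 + T \left(3 + r\right)$
$\left(V{\left(4,J{\left(3 \right)} \right)} + 2\right) 15 = \left(\left(-8 + 3 \left(-3 + 3\right) + \left(-3 + 3\right) 4\right) + 2\right) 15 = \left(\left(-8 + 3 \cdot 0 + 0 \cdot 4\right) + 2\right) 15 = \left(\left(-8 + 0 + 0\right) + 2\right) 15 = \left(-8 + 2\right) 15 = \left(-6\right) 15 = -90$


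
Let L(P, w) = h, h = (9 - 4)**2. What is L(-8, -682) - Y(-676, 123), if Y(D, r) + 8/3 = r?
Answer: -286/3 ≈ -95.333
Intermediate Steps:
Y(D, r) = -8/3 + r
h = 25 (h = 5**2 = 25)
L(P, w) = 25
L(-8, -682) - Y(-676, 123) = 25 - (-8/3 + 123) = 25 - 1*361/3 = 25 - 361/3 = -286/3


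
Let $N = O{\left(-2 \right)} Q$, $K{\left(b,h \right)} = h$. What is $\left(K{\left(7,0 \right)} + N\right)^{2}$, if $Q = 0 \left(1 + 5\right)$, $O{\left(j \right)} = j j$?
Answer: $0$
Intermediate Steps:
$O{\left(j \right)} = j^{2}$
$Q = 0$ ($Q = 0 \cdot 6 = 0$)
$N = 0$ ($N = \left(-2\right)^{2} \cdot 0 = 4 \cdot 0 = 0$)
$\left(K{\left(7,0 \right)} + N\right)^{2} = \left(0 + 0\right)^{2} = 0^{2} = 0$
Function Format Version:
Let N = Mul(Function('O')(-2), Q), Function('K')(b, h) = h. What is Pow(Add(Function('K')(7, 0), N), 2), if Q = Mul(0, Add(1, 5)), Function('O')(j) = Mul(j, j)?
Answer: 0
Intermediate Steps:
Function('O')(j) = Pow(j, 2)
Q = 0 (Q = Mul(0, 6) = 0)
N = 0 (N = Mul(Pow(-2, 2), 0) = Mul(4, 0) = 0)
Pow(Add(Function('K')(7, 0), N), 2) = Pow(Add(0, 0), 2) = Pow(0, 2) = 0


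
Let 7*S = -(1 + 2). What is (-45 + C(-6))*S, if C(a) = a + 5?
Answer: 138/7 ≈ 19.714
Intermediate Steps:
C(a) = 5 + a
S = -3/7 (S = (-(1 + 2))/7 = (-1*3)/7 = (⅐)*(-3) = -3/7 ≈ -0.42857)
(-45 + C(-6))*S = (-45 + (5 - 6))*(-3/7) = (-45 - 1)*(-3/7) = -46*(-3/7) = 138/7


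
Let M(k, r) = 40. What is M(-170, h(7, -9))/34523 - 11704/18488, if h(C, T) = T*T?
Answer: -50414709/79782653 ≈ -0.63190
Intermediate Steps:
h(C, T) = T²
M(-170, h(7, -9))/34523 - 11704/18488 = 40/34523 - 11704/18488 = 40*(1/34523) - 11704*1/18488 = 40/34523 - 1463/2311 = -50414709/79782653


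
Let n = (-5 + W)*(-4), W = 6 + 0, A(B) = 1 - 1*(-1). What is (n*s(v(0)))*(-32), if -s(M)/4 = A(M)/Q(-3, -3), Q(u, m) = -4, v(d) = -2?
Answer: 256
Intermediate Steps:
A(B) = 2 (A(B) = 1 + 1 = 2)
W = 6
n = -4 (n = (-5 + 6)*(-4) = 1*(-4) = -4)
s(M) = 2 (s(M) = -8/(-4) = -8*(-1)/4 = -4*(-½) = 2)
(n*s(v(0)))*(-32) = -4*2*(-32) = -8*(-32) = 256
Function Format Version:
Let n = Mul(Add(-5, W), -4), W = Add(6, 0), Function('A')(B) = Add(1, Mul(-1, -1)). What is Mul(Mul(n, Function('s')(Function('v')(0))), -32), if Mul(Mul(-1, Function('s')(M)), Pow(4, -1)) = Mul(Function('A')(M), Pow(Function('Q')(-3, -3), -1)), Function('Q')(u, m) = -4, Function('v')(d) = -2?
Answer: 256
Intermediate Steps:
Function('A')(B) = 2 (Function('A')(B) = Add(1, 1) = 2)
W = 6
n = -4 (n = Mul(Add(-5, 6), -4) = Mul(1, -4) = -4)
Function('s')(M) = 2 (Function('s')(M) = Mul(-4, Mul(2, Pow(-4, -1))) = Mul(-4, Mul(2, Rational(-1, 4))) = Mul(-4, Rational(-1, 2)) = 2)
Mul(Mul(n, Function('s')(Function('v')(0))), -32) = Mul(Mul(-4, 2), -32) = Mul(-8, -32) = 256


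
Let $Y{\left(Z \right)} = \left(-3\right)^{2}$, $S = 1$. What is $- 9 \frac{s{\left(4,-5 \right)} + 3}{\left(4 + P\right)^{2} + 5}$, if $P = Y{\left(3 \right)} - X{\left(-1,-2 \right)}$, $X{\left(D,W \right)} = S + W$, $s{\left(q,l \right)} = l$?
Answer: $\frac{6}{67} \approx 0.089552$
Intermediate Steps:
$X{\left(D,W \right)} = 1 + W$
$Y{\left(Z \right)} = 9$
$P = 10$ ($P = 9 - \left(1 - 2\right) = 9 - -1 = 9 + 1 = 10$)
$- 9 \frac{s{\left(4,-5 \right)} + 3}{\left(4 + P\right)^{2} + 5} = - 9 \frac{-5 + 3}{\left(4 + 10\right)^{2} + 5} = - 9 \left(- \frac{2}{14^{2} + 5}\right) = - 9 \left(- \frac{2}{196 + 5}\right) = - 9 \left(- \frac{2}{201}\right) = - 9 \left(\left(-2\right) \frac{1}{201}\right) = \left(-9\right) \left(- \frac{2}{201}\right) = \frac{6}{67}$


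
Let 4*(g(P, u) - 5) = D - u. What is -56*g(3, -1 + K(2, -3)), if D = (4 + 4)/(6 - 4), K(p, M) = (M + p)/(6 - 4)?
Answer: -357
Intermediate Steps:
K(p, M) = M/2 + p/2 (K(p, M) = (M + p)/2 = (M + p)*(½) = M/2 + p/2)
D = 4 (D = 8/2 = 8*(½) = 4)
g(P, u) = 6 - u/4 (g(P, u) = 5 + (4 - u)/4 = 5 + (1 - u/4) = 6 - u/4)
-56*g(3, -1 + K(2, -3)) = -56*(6 - (-1 + ((½)*(-3) + (½)*2))/4) = -56*(6 - (-1 + (-3/2 + 1))/4) = -56*(6 - (-1 - ½)/4) = -56*(6 - ¼*(-3/2)) = -56*(6 + 3/8) = -56*51/8 = -357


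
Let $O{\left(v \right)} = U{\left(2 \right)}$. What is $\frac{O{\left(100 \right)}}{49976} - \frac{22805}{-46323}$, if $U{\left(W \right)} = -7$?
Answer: $\frac{1139378419}{2315038248} \approx 0.49216$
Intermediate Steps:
$O{\left(v \right)} = -7$
$\frac{O{\left(100 \right)}}{49976} - \frac{22805}{-46323} = - \frac{7}{49976} - \frac{22805}{-46323} = \left(-7\right) \frac{1}{49976} - - \frac{22805}{46323} = - \frac{7}{49976} + \frac{22805}{46323} = \frac{1139378419}{2315038248}$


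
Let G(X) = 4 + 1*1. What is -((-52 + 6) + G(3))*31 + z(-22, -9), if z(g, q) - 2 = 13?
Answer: 1286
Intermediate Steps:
z(g, q) = 15 (z(g, q) = 2 + 13 = 15)
G(X) = 5 (G(X) = 4 + 1 = 5)
-((-52 + 6) + G(3))*31 + z(-22, -9) = -((-52 + 6) + 5)*31 + 15 = -(-46 + 5)*31 + 15 = -1*(-41)*31 + 15 = 41*31 + 15 = 1271 + 15 = 1286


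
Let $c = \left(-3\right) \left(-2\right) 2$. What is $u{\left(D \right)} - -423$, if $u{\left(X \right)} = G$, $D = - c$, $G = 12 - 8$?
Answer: $427$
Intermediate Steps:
$c = 12$ ($c = 6 \cdot 2 = 12$)
$G = 4$ ($G = 12 - 8 = 4$)
$D = -12$ ($D = \left(-1\right) 12 = -12$)
$u{\left(X \right)} = 4$
$u{\left(D \right)} - -423 = 4 - -423 = 4 + 423 = 427$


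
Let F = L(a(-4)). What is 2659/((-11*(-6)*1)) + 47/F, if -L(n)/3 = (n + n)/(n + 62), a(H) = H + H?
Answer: 24595/264 ≈ 93.163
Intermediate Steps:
a(H) = 2*H
L(n) = -6*n/(62 + n) (L(n) = -3*(n + n)/(n + 62) = -3*2*n/(62 + n) = -6*n/(62 + n))
F = 8/9 (F = -6*2*(-4)/(62 + 2*(-4)) = -6*(-8)/(62 - 8) = -6*(-8)/54 = -6*(-8)*1/54 = 8/9 ≈ 0.88889)
2659/((-11*(-6)*1)) + 47/F = 2659/((-11*(-6)*1)) + 47/(8/9) = 2659/((66*1)) + 47*(9/8) = 2659/66 + 423/8 = 24595/264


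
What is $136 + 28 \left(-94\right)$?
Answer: $-2496$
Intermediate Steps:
$136 + 28 \left(-94\right) = 136 - 2632 = -2496$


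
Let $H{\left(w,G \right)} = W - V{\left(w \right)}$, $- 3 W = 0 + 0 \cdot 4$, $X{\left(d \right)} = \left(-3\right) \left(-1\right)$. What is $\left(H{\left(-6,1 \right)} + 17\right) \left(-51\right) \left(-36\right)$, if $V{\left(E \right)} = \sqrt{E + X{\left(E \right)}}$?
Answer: $31212 - 1836 i \sqrt{3} \approx 31212.0 - 3180.0 i$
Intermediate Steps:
$X{\left(d \right)} = 3$
$V{\left(E \right)} = \sqrt{3 + E}$ ($V{\left(E \right)} = \sqrt{E + 3} = \sqrt{3 + E}$)
$W = 0$ ($W = - \frac{0 + 0 \cdot 4}{3} = - \frac{0 + 0}{3} = \left(- \frac{1}{3}\right) 0 = 0$)
$H{\left(w,G \right)} = - \sqrt{3 + w}$ ($H{\left(w,G \right)} = 0 - \sqrt{3 + w} = - \sqrt{3 + w}$)
$\left(H{\left(-6,1 \right)} + 17\right) \left(-51\right) \left(-36\right) = \left(- \sqrt{3 - 6} + 17\right) \left(-51\right) \left(-36\right) = \left(- \sqrt{-3} + 17\right) \left(-51\right) \left(-36\right) = \left(- i \sqrt{3} + 17\right) \left(-51\right) \left(-36\right) = \left(17 - i \sqrt{3}\right) \left(-51\right) \left(-36\right) = \left(-867 + 51 i \sqrt{3}\right) \left(-36\right) = 31212 - 1836 i \sqrt{3}$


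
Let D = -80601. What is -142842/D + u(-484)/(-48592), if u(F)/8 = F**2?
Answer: -3002274258/81595079 ≈ -36.795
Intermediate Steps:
u(F) = 8*F**2
-142842/D + u(-484)/(-48592) = -142842/(-80601) + (8*(-484)**2)/(-48592) = -142842*(-1/80601) + (8*234256)*(-1/48592) = 47614/26867 + 1874048*(-1/48592) = 47614/26867 - 117128/3037 = -3002274258/81595079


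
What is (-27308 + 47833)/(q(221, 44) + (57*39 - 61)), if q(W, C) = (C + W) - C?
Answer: 20525/2383 ≈ 8.6131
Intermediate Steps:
q(W, C) = W
(-27308 + 47833)/(q(221, 44) + (57*39 - 61)) = (-27308 + 47833)/(221 + (57*39 - 61)) = 20525/(221 + (2223 - 61)) = 20525/(221 + 2162) = 20525/2383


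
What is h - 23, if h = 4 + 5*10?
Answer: 31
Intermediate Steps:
h = 54 (h = 4 + 50 = 54)
h - 23 = 54 - 23 = 31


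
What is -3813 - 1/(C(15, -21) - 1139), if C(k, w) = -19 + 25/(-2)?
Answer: -8926231/2341 ≈ -3813.0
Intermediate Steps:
C(k, w) = -63/2 (C(k, w) = -19 + 25*(-½) = -19 - 25/2 = -63/2)
-3813 - 1/(C(15, -21) - 1139) = -3813 - 1/(-63/2 - 1139) = -3813 - 1/(-2341/2) = -3813 - 1*(-2/2341) = -3813 + 2/2341 = -8926231/2341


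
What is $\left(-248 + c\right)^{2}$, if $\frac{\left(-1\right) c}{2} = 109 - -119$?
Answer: $495616$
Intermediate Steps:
$c = -456$ ($c = - 2 \left(109 - -119\right) = - 2 \left(109 + 119\right) = \left(-2\right) 228 = -456$)
$\left(-248 + c\right)^{2} = \left(-248 - 456\right)^{2} = \left(-704\right)^{2} = 495616$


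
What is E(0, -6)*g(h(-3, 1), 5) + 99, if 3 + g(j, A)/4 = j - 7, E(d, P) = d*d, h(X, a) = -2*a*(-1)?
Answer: 99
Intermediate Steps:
h(X, a) = 2*a
E(d, P) = d²
g(j, A) = -40 + 4*j (g(j, A) = -12 + 4*(j - 7) = -12 + 4*(-7 + j) = -12 + (-28 + 4*j) = -40 + 4*j)
E(0, -6)*g(h(-3, 1), 5) + 99 = 0²*(-40 + 4*(2*1)) + 99 = 0*(-40 + 4*2) + 99 = 0*(-40 + 8) + 99 = 0*(-32) + 99 = 0 + 99 = 99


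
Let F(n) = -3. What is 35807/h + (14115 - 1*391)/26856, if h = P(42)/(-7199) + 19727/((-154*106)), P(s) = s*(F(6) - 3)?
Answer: -28251451092053473/925867481850 ≈ -30514.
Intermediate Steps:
P(s) = -6*s (P(s) = s*(-3 - 3) = s*(-6) = -6*s)
h = -137901025/117516476 (h = -6*42/(-7199) + 19727/((-154*106)) = -252*(-1/7199) + 19727/(-16324) = 252/7199 + 19727*(-1/16324) = 252/7199 - 19727/16324 = -137901025/117516476 ≈ -1.1735)
35807/h + (14115 - 1*391)/26856 = 35807/(-137901025/117516476) + (14115 - 1*391)/26856 = 35807*(-117516476/137901025) + (14115 - 391)*(1/26856) = -4207912456132/137901025 + 13724*(1/26856) = -4207912456132/137901025 + 3431/6714 = -28251451092053473/925867481850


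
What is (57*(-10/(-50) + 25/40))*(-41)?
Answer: -77121/40 ≈ -1928.0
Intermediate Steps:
(57*(-10/(-50) + 25/40))*(-41) = (57*(-10*(-1/50) + 25*(1/40)))*(-41) = (57*(⅕ + 5/8))*(-41) = (57*(33/40))*(-41) = (1881/40)*(-41) = -77121/40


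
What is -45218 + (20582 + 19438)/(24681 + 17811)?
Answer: -160113603/3541 ≈ -45217.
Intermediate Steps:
-45218 + (20582 + 19438)/(24681 + 17811) = -45218 + 40020/42492 = -45218 + 40020*(1/42492) = -45218 + 3335/3541 = -160113603/3541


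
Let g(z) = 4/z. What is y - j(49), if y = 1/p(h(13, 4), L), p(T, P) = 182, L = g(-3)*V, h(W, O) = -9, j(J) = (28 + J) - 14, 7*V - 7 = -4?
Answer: -11465/182 ≈ -62.995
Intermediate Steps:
V = 3/7 (V = 1 + (⅐)*(-4) = 1 - 4/7 = 3/7 ≈ 0.42857)
j(J) = 14 + J
L = -4/7 (L = (4/(-3))*(3/7) = (4*(-⅓))*(3/7) = -4/3*3/7 = -4/7 ≈ -0.57143)
y = 1/182 ≈ 0.0054945
y - j(49) = 1/182 - (14 + 49) = 1/182 - 1*63 = 1/182 - 63 = -11465/182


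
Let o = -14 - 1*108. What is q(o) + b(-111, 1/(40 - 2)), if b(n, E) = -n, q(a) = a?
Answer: -11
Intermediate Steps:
o = -122 (o = -14 - 108 = -122)
q(o) + b(-111, 1/(40 - 2)) = -122 - 1*(-111) = -122 + 111 = -11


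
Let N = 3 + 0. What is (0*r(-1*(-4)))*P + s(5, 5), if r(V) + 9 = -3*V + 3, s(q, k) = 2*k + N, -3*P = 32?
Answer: 13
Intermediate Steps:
N = 3
P = -32/3 (P = -1/3*32 = -32/3 ≈ -10.667)
s(q, k) = 3 + 2*k (s(q, k) = 2*k + 3 = 3 + 2*k)
r(V) = -6 - 3*V (r(V) = -9 + (-3*V + 3) = -9 + (3 - 3*V) = -6 - 3*V)
(0*r(-1*(-4)))*P + s(5, 5) = (0*(-6 - (-3)*(-4)))*(-32/3) + (3 + 2*5) = (0*(-6 - 3*4))*(-32/3) + (3 + 10) = (0*(-6 - 12))*(-32/3) + 13 = (0*(-18))*(-32/3) + 13 = 0*(-32/3) + 13 = 0 + 13 = 13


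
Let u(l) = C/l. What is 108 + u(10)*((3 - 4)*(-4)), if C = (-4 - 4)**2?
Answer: 668/5 ≈ 133.60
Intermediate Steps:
C = 64 (C = (-8)**2 = 64)
u(l) = 64/l
108 + u(10)*((3 - 4)*(-4)) = 108 + (64/10)*((3 - 4)*(-4)) = 108 + (64*(1/10))*(-1*(-4)) = 108 + (32/5)*4 = 108 + 128/5 = 668/5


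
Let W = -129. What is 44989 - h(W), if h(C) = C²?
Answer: 28348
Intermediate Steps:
44989 - h(W) = 44989 - 1*(-129)² = 44989 - 1*16641 = 44989 - 16641 = 28348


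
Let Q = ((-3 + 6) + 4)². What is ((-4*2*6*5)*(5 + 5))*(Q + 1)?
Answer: -120000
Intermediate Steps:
Q = 49 (Q = (3 + 4)² = 7² = 49)
((-4*2*6*5)*(5 + 5))*(Q + 1) = ((-4*2*6*5)*(5 + 5))*(49 + 1) = (-48*5*10)*50 = (-4*60*10)*50 = -240*10*50 = -2400*50 = -120000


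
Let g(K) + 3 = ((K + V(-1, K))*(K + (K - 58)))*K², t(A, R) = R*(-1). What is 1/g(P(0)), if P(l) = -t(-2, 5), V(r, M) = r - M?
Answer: 1/1197 ≈ 0.00083542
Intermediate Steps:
t(A, R) = -R
P(l) = 5 (P(l) = -(-1)*5 = -1*(-5) = 5)
g(K) = -3 + K²*(58 - 2*K) (g(K) = -3 + ((K + (-1 - K))*(K + (K - 58)))*K² = -3 + (-(K + (-58 + K)))*K² = -3 + (-(-58 + 2*K))*K² = -3 + (58 - 2*K)*K² = -3 + K²*(58 - 2*K))
1/g(P(0)) = 1/(-3 - 2*5³ + 58*5²) = 1/(-3 - 2*125 + 58*25) = 1/(-3 - 250 + 1450) = 1/1197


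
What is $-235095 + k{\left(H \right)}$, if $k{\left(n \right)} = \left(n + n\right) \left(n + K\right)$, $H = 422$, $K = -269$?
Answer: $-105963$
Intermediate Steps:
$k{\left(n \right)} = 2 n \left(-269 + n\right)$ ($k{\left(n \right)} = \left(n + n\right) \left(n - 269\right) = 2 n \left(-269 + n\right)$)
$-235095 + k{\left(H \right)} = -235095 + 2 \cdot 422 \left(-269 + 422\right) = -235095 + 2 \cdot 422 \cdot 153 = -235095 + 129132 = -105963$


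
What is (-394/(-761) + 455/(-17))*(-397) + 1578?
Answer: 155218715/12937 ≈ 11998.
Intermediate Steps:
(-394/(-761) + 455/(-17))*(-397) + 1578 = (-394*(-1/761) + 455*(-1/17))*(-397) + 1578 = (394/761 - 455/17)*(-397) + 1578 = -339557/12937*(-397) + 1578 = 134804129/12937 + 1578 = 155218715/12937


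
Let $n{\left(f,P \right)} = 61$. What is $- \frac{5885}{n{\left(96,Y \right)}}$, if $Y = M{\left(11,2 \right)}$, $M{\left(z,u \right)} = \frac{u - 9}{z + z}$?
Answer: $- \frac{5885}{61} \approx -96.475$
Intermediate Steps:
$M{\left(z,u \right)} = \frac{-9 + u}{2 z}$
$Y = - \frac{7}{22}$ ($Y = \frac{-9 + 2}{2 \cdot 11} = \frac{1}{2} \cdot \frac{1}{11} \left(-7\right) = - \frac{7}{22} \approx -0.31818$)
$- \frac{5885}{n{\left(96,Y \right)}} = - \frac{5885}{61}$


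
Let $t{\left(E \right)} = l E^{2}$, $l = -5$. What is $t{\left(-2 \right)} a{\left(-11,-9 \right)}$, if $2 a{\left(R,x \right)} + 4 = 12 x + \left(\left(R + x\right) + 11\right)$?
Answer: $1210$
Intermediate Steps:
$t{\left(E \right)} = - 5 E^{2}$
$a{\left(R,x \right)} = \frac{7}{2} + \frac{R}{2} + \frac{13 x}{2}$ ($a{\left(R,x \right)} = -2 + \frac{12 x + \left(\left(R + x\right) + 11\right)}{2} = -2 + \frac{12 x + \left(11 + R + x\right)}{2} = -2 + \frac{11 + R + 13 x}{2} = -2 + \left(\frac{11}{2} + \frac{R}{2} + \frac{13 x}{2}\right) = \frac{7}{2} + \frac{R}{2} + \frac{13 x}{2}$)
$t{\left(-2 \right)} a{\left(-11,-9 \right)} = - 5 \left(-2\right)^{2} \left(\frac{7}{2} + \frac{1}{2} \left(-11\right) + \frac{13}{2} \left(-9\right)\right) = \left(-5\right) 4 \left(\frac{7}{2} - \frac{11}{2} - \frac{117}{2}\right) = \left(-20\right) \left(- \frac{121}{2}\right) = 1210$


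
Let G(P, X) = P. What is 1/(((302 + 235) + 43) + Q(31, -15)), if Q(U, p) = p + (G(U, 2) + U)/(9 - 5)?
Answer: 2/1161 ≈ 0.0017227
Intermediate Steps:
Q(U, p) = p + U/2 (Q(U, p) = p + (U + U)/(9 - 5) = p + (2*U)/4 = p + (2*U)*(¼) = p + U/2)
1/(((302 + 235) + 43) + Q(31, -15)) = 1/(((302 + 235) + 43) + (-15 + (½)*31)) = 1/((537 + 43) + (-15 + 31/2)) = 1/(580 + ½) = 1/(1161/2) = 2/1161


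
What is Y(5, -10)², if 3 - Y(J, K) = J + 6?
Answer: 64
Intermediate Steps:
Y(J, K) = -3 - J (Y(J, K) = 3 - (J + 6) = 3 - (6 + J) = 3 + (-6 - J) = -3 - J)
Y(5, -10)² = (-3 - 1*5)² = (-3 - 5)² = (-8)² = 64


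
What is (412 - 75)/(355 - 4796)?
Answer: -337/4441 ≈ -0.075884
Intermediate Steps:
(412 - 75)/(355 - 4796) = 337/(-4441) = 337*(-1/4441) = -337/4441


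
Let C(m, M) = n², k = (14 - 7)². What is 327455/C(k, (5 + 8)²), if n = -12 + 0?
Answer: 327455/144 ≈ 2274.0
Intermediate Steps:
n = -12
k = 49 (k = 7² = 49)
C(m, M) = 144 (C(m, M) = (-12)² = 144)
327455/C(k, (5 + 8)²) = 327455/144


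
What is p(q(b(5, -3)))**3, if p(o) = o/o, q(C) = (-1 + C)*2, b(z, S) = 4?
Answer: 1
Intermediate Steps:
q(C) = -2 + 2*C
p(o) = 1
p(q(b(5, -3)))**3 = 1**3 = 1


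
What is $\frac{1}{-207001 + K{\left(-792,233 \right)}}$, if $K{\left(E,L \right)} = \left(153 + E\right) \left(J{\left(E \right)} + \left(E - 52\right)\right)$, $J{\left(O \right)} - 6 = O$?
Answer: $\frac{1}{834569} \approx 1.1982 \cdot 10^{-6}$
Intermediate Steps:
$J{\left(O \right)} = 6 + O$
$K{\left(E,L \right)} = \left(-46 + 2 E\right) \left(153 + E\right)$ ($K{\left(E,L \right)} = \left(153 + E\right) \left(\left(6 + E\right) + \left(E - 52\right)\right) = \left(153 + E\right) \left(\left(6 + E\right) + \left(-52 + E\right)\right) = \left(153 + E\right) \left(-46 + 2 E\right) = \left(-46 + 2 E\right) \left(153 + E\right)$)
$\frac{1}{-207001 + K{\left(-792,233 \right)}} = \frac{1}{-207001 + \left(-7038 + 2 \left(-792\right)^{2} + 260 \left(-792\right)\right)} = \frac{1}{-207001 - -1041570} = \frac{1}{-207001 + 1041570} = \frac{1}{834569}$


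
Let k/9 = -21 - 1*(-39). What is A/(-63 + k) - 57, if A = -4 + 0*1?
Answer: -5647/99 ≈ -57.040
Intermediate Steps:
A = -4 (A = -4 + 0 = -4)
k = 162 (k = 9*(-21 - 1*(-39)) = 9*(-21 + 39) = 9*18 = 162)
A/(-63 + k) - 57 = -4/(-63 + 162) - 57 = -4/99 - 57 = -5647/99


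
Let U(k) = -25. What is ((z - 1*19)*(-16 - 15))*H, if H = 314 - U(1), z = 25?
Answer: -63054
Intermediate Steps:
H = 339 (H = 314 - 1*(-25) = 314 + 25 = 339)
((z - 1*19)*(-16 - 15))*H = ((25 - 1*19)*(-16 - 15))*339 = ((25 - 19)*(-31))*339 = (6*(-31))*339 = -186*339 = -63054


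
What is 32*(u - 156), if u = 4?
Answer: -4864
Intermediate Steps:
32*(u - 156) = 32*(4 - 156) = 32*(-152) = -4864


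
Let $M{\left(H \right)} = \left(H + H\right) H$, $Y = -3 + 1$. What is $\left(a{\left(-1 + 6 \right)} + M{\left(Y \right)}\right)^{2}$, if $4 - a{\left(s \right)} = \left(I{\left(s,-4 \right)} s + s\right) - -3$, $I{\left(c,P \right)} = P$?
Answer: $576$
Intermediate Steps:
$Y = -2$
$a{\left(s \right)} = 1 + 3 s$ ($a{\left(s \right)} = 4 - \left(\left(- 4 s + s\right) - -3\right) = 4 - \left(- 3 s + 3\right) = 4 - \left(3 - 3 s\right) = 4 + \left(-3 + 3 s\right) = 1 + 3 s$)
$M{\left(H \right)} = 2 H^{2}$ ($M{\left(H \right)} = 2 H H = 2 H^{2}$)
$\left(a{\left(-1 + 6 \right)} + M{\left(Y \right)}\right)^{2} = \left(\left(1 + 3 \left(-1 + 6\right)\right) + 2 \left(-2\right)^{2}\right)^{2} = \left(\left(1 + 3 \cdot 5\right) + 2 \cdot 4\right)^{2} = \left(\left(1 + 15\right) + 8\right)^{2} = \left(16 + 8\right)^{2} = 24^{2} = 576$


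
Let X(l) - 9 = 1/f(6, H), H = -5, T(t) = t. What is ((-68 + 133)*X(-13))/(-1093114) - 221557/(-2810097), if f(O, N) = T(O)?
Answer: 43729583461/558501158556 ≈ 0.078298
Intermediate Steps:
f(O, N) = O
X(l) = 55/6 (X(l) = 9 + 1/6 = 55/6)
((-68 + 133)*X(-13))/(-1093114) - 221557/(-2810097) = ((-68 + 133)*(55/6))/(-1093114) - 221557/(-2810097) = (65*(55/6))*(-1/1093114) - 221557*(-1/2810097) = (3575/6)*(-1/1093114) + 221557/2810097 = -325/596244 + 221557/2810097 = 43729583461/558501158556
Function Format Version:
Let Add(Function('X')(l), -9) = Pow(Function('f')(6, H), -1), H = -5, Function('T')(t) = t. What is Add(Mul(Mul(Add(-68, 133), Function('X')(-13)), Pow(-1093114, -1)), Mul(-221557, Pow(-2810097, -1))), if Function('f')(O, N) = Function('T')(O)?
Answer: Rational(43729583461, 558501158556) ≈ 0.078298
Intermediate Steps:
Function('f')(O, N) = O
Function('X')(l) = Rational(55, 6) (Function('X')(l) = Add(9, Pow(6, -1)) = Add(9, Rational(1, 6)) = Rational(55, 6))
Add(Mul(Mul(Add(-68, 133), Function('X')(-13)), Pow(-1093114, -1)), Mul(-221557, Pow(-2810097, -1))) = Add(Mul(Mul(Add(-68, 133), Rational(55, 6)), Pow(-1093114, -1)), Mul(-221557, Pow(-2810097, -1))) = Add(Mul(Mul(65, Rational(55, 6)), Rational(-1, 1093114)), Mul(-221557, Rational(-1, 2810097))) = Add(Mul(Rational(3575, 6), Rational(-1, 1093114)), Rational(221557, 2810097)) = Add(Rational(-325, 596244), Rational(221557, 2810097)) = Rational(43729583461, 558501158556)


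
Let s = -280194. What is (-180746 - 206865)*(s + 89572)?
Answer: 73887184042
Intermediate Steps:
(-180746 - 206865)*(s + 89572) = (-180746 - 206865)*(-280194 + 89572) = -387611*(-190622) = 73887184042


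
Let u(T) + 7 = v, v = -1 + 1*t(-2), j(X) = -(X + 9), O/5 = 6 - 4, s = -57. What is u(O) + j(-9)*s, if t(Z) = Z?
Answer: -10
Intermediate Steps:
O = 10 (O = 5*(6 - 4) = 5*2 = 10)
j(X) = -9 - X (j(X) = -(9 + X) = -9 - X)
v = -3 (v = -1 + 1*(-2) = -1 - 2 = -3)
u(T) = -10 (u(T) = -7 - 3 = -10)
u(O) + j(-9)*s = -10 + (-9 - 1*(-9))*(-57) = -10 + (-9 + 9)*(-57) = -10 + 0*(-57) = -10 + 0 = -10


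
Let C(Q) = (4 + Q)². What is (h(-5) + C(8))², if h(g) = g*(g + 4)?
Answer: 22201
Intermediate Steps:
h(g) = g*(4 + g)
(h(-5) + C(8))² = (-5*(4 - 5) + (4 + 8)²)² = (-5*(-1) + 12²)² = (5 + 144)² = 149² = 22201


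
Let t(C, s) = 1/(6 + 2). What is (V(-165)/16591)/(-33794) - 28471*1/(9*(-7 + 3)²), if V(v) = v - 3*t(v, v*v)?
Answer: -3990753400955/20184345144 ≈ -197.72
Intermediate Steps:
t(C, s) = ⅛ (t(C, s) = 1/8 = ⅛)
V(v) = -3/8 + v (V(v) = v - 3*⅛ = v - 3/8 = -3/8 + v)
(V(-165)/16591)/(-33794) - 28471*1/(9*(-7 + 3)²) = ((-3/8 - 165)/16591)/(-33794) - 28471*1/(9*(-7 + 3)²) = -1323/8*1/16591*(-1/33794) - 28471/((3*(-4))²) = -1323/132728*(-1/33794) - 28471/((-12)²) = 1323/4485410032 - 28471/144 = -3990753400955/20184345144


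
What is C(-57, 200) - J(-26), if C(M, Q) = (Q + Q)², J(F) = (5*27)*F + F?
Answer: 163536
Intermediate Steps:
J(F) = 136*F (J(F) = 135*F + F = 136*F)
C(M, Q) = 4*Q² (C(M, Q) = (2*Q)² = 4*Q²)
C(-57, 200) - J(-26) = 4*200² - 136*(-26) = 4*40000 - 1*(-3536) = 160000 + 3536 = 163536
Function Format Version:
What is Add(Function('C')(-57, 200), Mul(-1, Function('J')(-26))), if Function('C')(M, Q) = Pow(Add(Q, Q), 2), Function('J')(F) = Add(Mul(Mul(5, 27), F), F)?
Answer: 163536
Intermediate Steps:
Function('J')(F) = Mul(136, F) (Function('J')(F) = Add(Mul(135, F), F) = Mul(136, F))
Function('C')(M, Q) = Mul(4, Pow(Q, 2)) (Function('C')(M, Q) = Pow(Mul(2, Q), 2) = Mul(4, Pow(Q, 2)))
Add(Function('C')(-57, 200), Mul(-1, Function('J')(-26))) = Add(Mul(4, Pow(200, 2)), Mul(-1, Mul(136, -26))) = Add(Mul(4, 40000), Mul(-1, -3536)) = Add(160000, 3536) = 163536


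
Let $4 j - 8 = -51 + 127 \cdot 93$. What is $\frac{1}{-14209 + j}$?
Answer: $- \frac{1}{11267} \approx -8.8755 \cdot 10^{-5}$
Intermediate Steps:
$j = 2942$ ($j = 2 + \frac{-51 + 127 \cdot 93}{4} = 2 + \frac{-51 + 11811}{4} = 2 + \frac{1}{4} \cdot 11760 = 2 + 2940 = 2942$)
$\frac{1}{-14209 + j} = \frac{1}{-14209 + 2942} = \frac{1}{-11267} = - \frac{1}{11267}$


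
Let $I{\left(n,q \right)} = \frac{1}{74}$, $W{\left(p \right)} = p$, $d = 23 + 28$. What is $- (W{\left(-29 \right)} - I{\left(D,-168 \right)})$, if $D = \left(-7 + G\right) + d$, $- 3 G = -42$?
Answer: $\frac{2147}{74} \approx 29.014$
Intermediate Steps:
$G = 14$ ($G = \left(- \frac{1}{3}\right) \left(-42\right) = 14$)
$d = 51$
$D = 58$ ($D = \left(-7 + 14\right) + 51 = 7 + 51 = 58$)
$I{\left(n,q \right)} = \frac{1}{74}$
$- (W{\left(-29 \right)} - I{\left(D,-168 \right)}) = - (-29 - \frac{1}{74}) = \left(-1\right) \left(- \frac{2147}{74}\right) = \frac{2147}{74}$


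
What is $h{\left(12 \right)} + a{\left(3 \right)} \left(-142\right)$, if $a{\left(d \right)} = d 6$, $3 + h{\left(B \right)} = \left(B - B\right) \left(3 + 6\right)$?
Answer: $-2559$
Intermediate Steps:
$h{\left(B \right)} = -3$ ($h{\left(B \right)} = -3 + \left(B - B\right) \left(3 + 6\right) = -3 + 0 \cdot 9 = -3 + 0 = -3$)
$a{\left(d \right)} = 6 d$
$h{\left(12 \right)} + a{\left(3 \right)} \left(-142\right) = -3 + 6 \cdot 3 \left(-142\right) = -3 + 18 \left(-142\right) = -3 - 2556 = -2559$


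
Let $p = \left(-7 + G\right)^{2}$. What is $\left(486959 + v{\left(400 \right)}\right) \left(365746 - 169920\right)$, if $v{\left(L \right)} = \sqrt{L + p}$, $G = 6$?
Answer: $95359233134 + 195826 \sqrt{401} \approx 9.5363 \cdot 10^{10}$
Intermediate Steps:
$p = 1$ ($p = \left(-7 + 6\right)^{2} = \left(-1\right)^{2} = 1$)
$v{\left(L \right)} = \sqrt{1 + L}$ ($v{\left(L \right)} = \sqrt{L + 1} = \sqrt{1 + L}$)
$\left(486959 + v{\left(400 \right)}\right) \left(365746 - 169920\right) = \left(486959 + \sqrt{1 + 400}\right) \left(365746 - 169920\right) = \left(486959 + \sqrt{401}\right) 195826 = 95359233134 + 195826 \sqrt{401}$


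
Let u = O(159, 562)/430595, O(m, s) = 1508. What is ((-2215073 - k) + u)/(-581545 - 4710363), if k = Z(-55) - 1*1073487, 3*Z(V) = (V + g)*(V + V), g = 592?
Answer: 120770701653/569667281315 ≈ 0.21200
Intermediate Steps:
Z(V) = 2*V*(592 + V)/3 (Z(V) = ((V + 592)*(V + V))/3 = ((592 + V)*(2*V))/3 = (2*V*(592 + V))/3 = 2*V*(592 + V)/3)
k = -1093177 (k = (⅔)*(-55)*(592 - 55) - 1*1073487 = (⅔)*(-55)*537 - 1073487 = -19690 - 1073487 = -1093177)
u = 1508/430595 ≈ 0.0035021
((-2215073 - k) + u)/(-581545 - 4710363) = ((-2215073 - 1*(-1093177)) + 1508/430595)/(-581545 - 4710363) = ((-2215073 + 1093177) + 1508/430595)/(-5291908) = (-1121896 + 1508/430595)*(-1/5291908) = -483082806612/430595*(-1/5291908) = 120770701653/569667281315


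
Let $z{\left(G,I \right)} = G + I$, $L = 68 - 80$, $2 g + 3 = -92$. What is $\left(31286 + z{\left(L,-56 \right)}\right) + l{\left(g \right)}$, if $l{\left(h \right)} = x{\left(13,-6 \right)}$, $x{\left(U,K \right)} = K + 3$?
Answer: $31215$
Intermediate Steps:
$x{\left(U,K \right)} = 3 + K$
$g = - \frac{95}{2}$ ($g = - \frac{3}{2} + \frac{1}{2} \left(-92\right) = - \frac{3}{2} - 46 = - \frac{95}{2} \approx -47.5$)
$L = -12$
$l{\left(h \right)} = -3$ ($l{\left(h \right)} = 3 - 6 = -3$)
$\left(31286 + z{\left(L,-56 \right)}\right) + l{\left(g \right)} = \left(31286 - 68\right) - 3 = 31218 - 3 = 31215$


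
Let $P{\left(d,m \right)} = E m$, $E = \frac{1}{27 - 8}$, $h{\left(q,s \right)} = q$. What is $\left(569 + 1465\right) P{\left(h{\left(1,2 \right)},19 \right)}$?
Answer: $2034$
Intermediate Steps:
$E = \frac{1}{19}$ ($E = \frac{1}{27 - 8} = \frac{1}{19} \approx 0.052632$)
$P{\left(d,m \right)} = \frac{m}{19}$
$\left(569 + 1465\right) P{\left(h{\left(1,2 \right)},19 \right)} = \left(569 + 1465\right) \frac{1}{19} \cdot 19 = 2034 \cdot 1 = 2034$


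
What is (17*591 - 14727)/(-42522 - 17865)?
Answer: 1560/20129 ≈ 0.077500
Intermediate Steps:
(17*591 - 14727)/(-42522 - 17865) = (10047 - 14727)/(-60387) = -4680*(-1/60387) = 1560/20129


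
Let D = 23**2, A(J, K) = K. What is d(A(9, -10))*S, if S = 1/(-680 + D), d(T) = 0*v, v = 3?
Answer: 0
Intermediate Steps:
D = 529
d(T) = 0 (d(T) = 0*3 = 0)
S = -1/151 (S = 1/(-680 + 529) = 1/(-151) = -1/151 ≈ -0.0066225)
d(A(9, -10))*S = 0*(-1/151) = 0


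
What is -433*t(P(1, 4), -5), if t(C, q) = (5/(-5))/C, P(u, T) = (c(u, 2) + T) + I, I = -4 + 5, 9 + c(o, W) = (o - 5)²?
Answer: 433/12 ≈ 36.083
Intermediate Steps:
c(o, W) = -9 + (-5 + o)² (c(o, W) = -9 + (o - 5)² = -9 + (-5 + o)²)
I = 1
P(u, T) = -8 + T + (-5 + u)² (P(u, T) = ((-9 + (-5 + u)²) + T) + 1 = (-9 + T + (-5 + u)²) + 1 = -8 + T + (-5 + u)²)
t(C, q) = -1/C (t(C, q) = (5*(-⅕))/C = -1/C)
-433*t(P(1, 4), -5) = -(-433)/(-8 + 4 + (-5 + 1)²) = -(-433)/(-8 + 4 + (-4)²) = -(-433)/(-8 + 4 + 16) = -(-433)/12 = -433*(-1/12) = 433/12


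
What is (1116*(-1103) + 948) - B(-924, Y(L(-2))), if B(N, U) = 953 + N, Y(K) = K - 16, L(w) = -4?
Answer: -1230029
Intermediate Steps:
Y(K) = -16 + K
(1116*(-1103) + 948) - B(-924, Y(L(-2))) = (1116*(-1103) + 948) - (953 - 924) = (-1230948 + 948) - 1*29 = -1230000 - 29 = -1230029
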